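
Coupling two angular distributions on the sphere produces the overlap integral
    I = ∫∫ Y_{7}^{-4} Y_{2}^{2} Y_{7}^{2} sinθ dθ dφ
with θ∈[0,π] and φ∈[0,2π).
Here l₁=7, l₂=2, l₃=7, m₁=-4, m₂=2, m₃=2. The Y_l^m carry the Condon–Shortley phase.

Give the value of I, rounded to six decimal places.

-0.163963

Checks pass: Σm=0; 16 even; l₃=7∈[5,9].
(2·7+1)(2·2+1)(2·7+1) = 1125
Δ: 2! 12! 2! / 17! → 1/185640
sum: t=0:+1/2419200 t=1:−1/518400 t=2:+1/2419200 = -1/907200
3j²(7 2 7; 0 0 0) = Δ·Π!·Σ² = 56/3315  (sign +1)
sum: t=2:+1/8709120 = 1/8709120
3j²(7 2 7; -4 2 2) = Δ·Π!·Σ² = 55/3094  (sign -1)
combine: 4πI² = 1125·56/3315·55/3094 = 16500/48841
take √, sign -1: I = -0.16396259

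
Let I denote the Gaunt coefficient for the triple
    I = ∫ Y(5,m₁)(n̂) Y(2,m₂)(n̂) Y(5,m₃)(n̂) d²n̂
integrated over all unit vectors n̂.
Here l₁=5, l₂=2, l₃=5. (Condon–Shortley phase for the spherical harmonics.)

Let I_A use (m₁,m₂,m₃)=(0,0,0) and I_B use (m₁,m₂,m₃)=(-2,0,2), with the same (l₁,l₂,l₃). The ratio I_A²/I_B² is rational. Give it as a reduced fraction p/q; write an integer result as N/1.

l's match ⇒ only the (l;m) 3-j factors differ between A and B.
A: triangle coeff Δ(5,2,5) = 1/38610; Σ_t [0,2]: t=0:+1/2880 t=1:−1/576 t=2:+1/2880 = -1/960; (3j)²=10/429 [(5 2 5; 0 0 0)], sign=+1
B: triangle coeff Δ(5,2,5) = 1/38610; Σ_t [0,2]: t=0:+1/20160 t=1:−1/1440 t=2:+1/2880 = -1/3360; (3j)²=6/715 [(5 2 5; -2 0 2)], sign=+1
I_A²/I_B² = (10/429)/(6/715) = 25/9

25/9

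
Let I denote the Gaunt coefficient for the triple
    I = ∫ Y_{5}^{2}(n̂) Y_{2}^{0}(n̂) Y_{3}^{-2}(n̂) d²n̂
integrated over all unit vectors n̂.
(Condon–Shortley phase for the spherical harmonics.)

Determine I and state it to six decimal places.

Rules hold: Σm=0, L=10 even, 3≤3≤7.
N = 11·5·7 = 385
Δ = 4!·6!·0!/11! = 1/2310
Racah Σ t=2..2: t=2:+1/144 = 1/144
⇒ 3j(5 2 3; 0 0 0)² = 10/231, sgn -1
Racah Σ t=2..2: t=2:+1/480 = 1/480
⇒ 3j(5 2 3; 2 0 -2)² = 3/110, sgn -1
4πI² = N·(3j₀)²·(3jₘ)² = 5/11
I = +1·√(0.454545/4π) = 0.19018827

0.190188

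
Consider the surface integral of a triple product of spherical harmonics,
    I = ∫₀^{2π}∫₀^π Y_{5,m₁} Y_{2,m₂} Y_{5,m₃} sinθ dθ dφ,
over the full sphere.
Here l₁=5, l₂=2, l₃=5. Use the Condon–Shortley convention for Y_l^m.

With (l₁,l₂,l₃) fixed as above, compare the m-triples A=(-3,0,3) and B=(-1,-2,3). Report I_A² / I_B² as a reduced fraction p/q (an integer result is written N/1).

Shared (l₁,l₂,l₃)=(5,2,5): N and (l;000)² cancel in I_A²/I_B².
A: Δ = 2!·8!·2!/13! = 1/38610; Racah Σ t=0..2: t=0:+1/161280 t=1:−1/5040 t=2:+1/5760 = -1/53760; ⇒ 3j(5 2 5; -3 0 3)² = 1/4290, sgn -1
B: Δ = 2!·8!·2!/13! = 1/38610; Racah Σ t=0..0: t=0:+1/5760 = 1/5760; ⇒ 3j(5 2 5; -1 -2 3)² = 56/2145, sgn +1
I_A²/I_B² = (1/4290)/(56/2145) = 1/112

1/112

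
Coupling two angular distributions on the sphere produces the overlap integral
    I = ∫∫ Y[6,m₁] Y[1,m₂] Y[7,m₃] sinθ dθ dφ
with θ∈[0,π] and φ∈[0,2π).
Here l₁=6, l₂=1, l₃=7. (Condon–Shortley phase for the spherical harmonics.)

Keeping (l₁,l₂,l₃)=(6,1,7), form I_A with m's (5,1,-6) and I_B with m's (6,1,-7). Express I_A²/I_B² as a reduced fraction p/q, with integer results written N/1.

l's match ⇒ only the (l;m) 3-j factors differ between A and B.
A: triangle coeff Δ(6,1,7) = 1/1365; Σ_t [0,0]: t=0:+1/79833600 = 1/79833600; (3j)²=2/35 [(6 1 7; 5 1 -6)], sign=-1
B: triangle coeff Δ(6,1,7) = 1/1365; Σ_t [0,0]: t=0:+1/958003200 = 1/958003200; (3j)²=1/15 [(6 1 7; 6 1 -7)], sign=+1
I_A²/I_B² = (2/35)/(1/15) = 6/7

6/7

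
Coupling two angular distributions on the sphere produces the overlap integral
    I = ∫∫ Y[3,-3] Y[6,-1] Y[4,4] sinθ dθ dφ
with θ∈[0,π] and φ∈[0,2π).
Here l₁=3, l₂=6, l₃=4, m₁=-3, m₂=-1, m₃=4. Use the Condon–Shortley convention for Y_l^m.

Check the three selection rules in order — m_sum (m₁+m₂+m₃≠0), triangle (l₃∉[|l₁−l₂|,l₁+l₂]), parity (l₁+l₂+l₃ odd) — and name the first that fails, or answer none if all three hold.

parity

Σmᵢ = 0  ✓
l₃∈[|l₁−l₂|,l₁+l₂]=[3,9], have l₃=4  ✓
Σlᵢ = 13 ⇒ odd  ✗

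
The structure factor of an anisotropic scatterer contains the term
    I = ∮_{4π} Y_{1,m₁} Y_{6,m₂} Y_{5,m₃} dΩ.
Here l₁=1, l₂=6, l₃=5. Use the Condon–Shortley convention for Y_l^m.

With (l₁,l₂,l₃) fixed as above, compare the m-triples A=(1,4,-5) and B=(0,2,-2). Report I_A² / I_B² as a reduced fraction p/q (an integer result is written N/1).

l's match ⇒ only the (l;m) 3-j factors differ between A and B.
A: triangle coeff Δ(1,6,5) = 1/858; Σ_t [0,0]: t=0:+1/7257600 = 1/7257600; (3j)²=1/858 [(1 6 5; 1 4 -5)], sign=+1
B: triangle coeff Δ(1,6,5) = 1/858; Σ_t [1,1]: t=1:−1/30240 = -1/30240; (3j)²=16/429 [(1 6 5; 0 2 -2)], sign=+1
I_A²/I_B² = (1/858)/(16/429) = 1/32

1/32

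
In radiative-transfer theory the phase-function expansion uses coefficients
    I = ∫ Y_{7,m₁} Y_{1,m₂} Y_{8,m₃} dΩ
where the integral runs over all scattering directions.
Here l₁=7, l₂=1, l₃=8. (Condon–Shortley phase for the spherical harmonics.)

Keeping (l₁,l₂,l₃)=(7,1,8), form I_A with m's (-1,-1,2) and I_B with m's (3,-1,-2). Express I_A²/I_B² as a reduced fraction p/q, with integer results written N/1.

3/1

l's match ⇒ only the (l;m) 3-j factors differ between A and B.
A: triangle coeff Δ(7,1,8) = 1/2040; Σ_t [0,0]: t=0:+1/58060800 = 1/58060800; (3j)²=3/136 [(7 1 8; -1 -1 2)], sign=+1
B: triangle coeff Δ(7,1,8) = 1/2040; Σ_t [0,0]: t=0:+1/174182400 = 1/174182400; (3j)²=1/136 [(7 1 8; 3 -1 -2)], sign=+1
I_A²/I_B² = (3/136)/(1/136) = 3/1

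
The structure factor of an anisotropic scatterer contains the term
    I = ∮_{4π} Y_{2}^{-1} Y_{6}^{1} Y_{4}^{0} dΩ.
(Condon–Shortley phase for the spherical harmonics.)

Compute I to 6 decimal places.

m-sum 0 ✓  L=12 even ✓  4≤4≤8 ✓
Π(2lᵢ+1) = 5×13×9 = 585
triangle coeff Δ(2,6,4) = 1/6435
Σ_t [2,2]: t=2:+1/2304 = 1/2304
(3j)²=5/143 [(2 6 4; 0 0 0)], sign=+1
Σ_t [3,3]: t=3:−1/3456 = -1/3456
(3j)²=35/1287 [(2 6 4; -1 1 0)], sign=-1
⇒ 4πI² = 875/1573
I = (-1)√(875/1573/(4π)) = -0.21039467

-0.210395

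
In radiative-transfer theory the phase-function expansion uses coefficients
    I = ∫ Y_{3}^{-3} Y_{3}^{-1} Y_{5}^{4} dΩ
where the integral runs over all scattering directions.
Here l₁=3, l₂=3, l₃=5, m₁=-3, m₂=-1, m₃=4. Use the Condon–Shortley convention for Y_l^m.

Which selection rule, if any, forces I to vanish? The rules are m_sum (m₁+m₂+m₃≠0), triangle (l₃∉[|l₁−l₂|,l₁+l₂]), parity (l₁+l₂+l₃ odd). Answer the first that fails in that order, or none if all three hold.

parity

Σmᵢ = 0  ✓
l₃∈[|l₁−l₂|,l₁+l₂]=[0,6], have l₃=5  ✓
Σlᵢ = 11 ⇒ odd  ✗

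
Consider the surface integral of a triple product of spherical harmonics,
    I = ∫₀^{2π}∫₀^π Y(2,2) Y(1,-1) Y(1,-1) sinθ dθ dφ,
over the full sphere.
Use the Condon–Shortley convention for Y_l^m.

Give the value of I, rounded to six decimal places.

0.309019

m-sum 0 ✓  L=4 even ✓  1≤1≤3 ✓
Π(2lᵢ+1) = 5×3×3 = 45
triangle coeff Δ(2,1,1) = 1/30
Σ_t [1,1]: t=1:−1/1 = -1/1
(3j)²=2/15 [(2 1 1; 0 0 0)], sign=+1
Σ_t [0,0]: t=0:+1/4 = 1/4
(3j)²=1/5 [(2 1 1; 2 -1 -1)], sign=+1
⇒ 4πI² = 6/5
I = (+1)√(6/5/(4π)) = 0.30901936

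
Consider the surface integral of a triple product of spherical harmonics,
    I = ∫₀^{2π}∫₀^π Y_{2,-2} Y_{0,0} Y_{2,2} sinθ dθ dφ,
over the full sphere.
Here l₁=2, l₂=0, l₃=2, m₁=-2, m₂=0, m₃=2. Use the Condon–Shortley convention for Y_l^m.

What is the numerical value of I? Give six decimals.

0.282095

Checks pass: Σm=0; 4 even; l₃=2∈[2,2].
(2·2+1)(2·0+1)(2·2+1) = 25
Δ: 0! 4! 0! / 5! → 1/5
sum: t=0:+1/4 = 1/4
3j²(2 0 2; 0 0 0) = Δ·Π!·Σ² = 1/5  (sign +1)
sum: t=0:+1/24 = 1/24
3j²(2 0 2; -2 0 2) = Δ·Π!·Σ² = 1/5  (sign +1)
combine: 4πI² = 25·1/5·1/5 = 1/1
take √, sign +1: I = 0.28209479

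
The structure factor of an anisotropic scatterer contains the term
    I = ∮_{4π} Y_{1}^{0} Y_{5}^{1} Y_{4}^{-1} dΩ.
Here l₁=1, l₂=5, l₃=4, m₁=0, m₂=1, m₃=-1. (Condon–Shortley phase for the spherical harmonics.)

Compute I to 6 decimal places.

m-sum 0 ✓  L=10 even ✓  4≤4≤6 ✓
Π(2lᵢ+1) = 3×11×9 = 297
triangle coeff Δ(1,5,4) = 1/495
Σ_t [1,1]: t=1:−1/576 = -1/576
(3j)²=5/99 [(1 5 4; 0 0 0)], sign=-1
Σ_t [1,1]: t=1:−1/720 = -1/720
(3j)²=8/165 [(1 5 4; 0 1 -1)], sign=+1
⇒ 4πI² = 8/11
I = (-1)√(8/11/(4π)) = -0.24057125

-0.240571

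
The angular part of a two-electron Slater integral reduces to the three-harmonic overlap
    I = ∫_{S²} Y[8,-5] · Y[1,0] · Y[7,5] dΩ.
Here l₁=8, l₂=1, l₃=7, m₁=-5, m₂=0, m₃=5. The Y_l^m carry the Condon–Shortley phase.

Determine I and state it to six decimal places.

-0.191081

Rules hold: Σm=0, L=16 even, 7≤7≤9.
N = 17·3·15 = 765
Δ = 2!·14!·0!/17! = 1/2040
Racah Σ t=1..1: t=1:−1/25401600 = -1/25401600
⇒ 3j(8 1 7; 0 0 0)² = 8/255, sgn +1
Racah Σ t=1..1: t=1:−1/958003200 = -1/958003200
⇒ 3j(8 1 7; -5 0 5)² = 13/680, sgn -1
4πI² = N·(3j₀)²·(3jₘ)² = 39/85
I = -1·√(0.458824/4π) = -0.19108118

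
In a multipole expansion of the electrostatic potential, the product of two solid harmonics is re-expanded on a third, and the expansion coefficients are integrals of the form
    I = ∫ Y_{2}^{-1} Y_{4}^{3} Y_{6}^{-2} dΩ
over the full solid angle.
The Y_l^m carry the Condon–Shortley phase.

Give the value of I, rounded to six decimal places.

0.089969

Checks pass: Σm=0; 12 even; l₃=6∈[2,6].
(2·2+1)(2·4+1)(2·6+1) = 585
Δ: 0! 4! 8! / 13! → 1/6435
sum: t=0:+1/2304 = 1/2304
3j²(2 4 6; 0 0 0) = Δ·Π!·Σ² = 5/143  (sign +1)
sum: t=0:+1/30240 = 1/30240
3j²(2 4 6; -1 3 -2) = Δ·Π!·Σ² = 32/6435  (sign +1)
combine: 4πI² = 585·5/143·32/6435 = 160/1573
take √, sign +1: I = 0.08996855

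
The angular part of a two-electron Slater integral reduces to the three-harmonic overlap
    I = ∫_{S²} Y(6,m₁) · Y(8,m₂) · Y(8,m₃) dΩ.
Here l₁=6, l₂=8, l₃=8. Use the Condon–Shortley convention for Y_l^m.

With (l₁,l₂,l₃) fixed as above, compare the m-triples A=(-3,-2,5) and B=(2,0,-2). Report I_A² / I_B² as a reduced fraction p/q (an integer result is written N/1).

77/104

l's match ⇒ only the (l;m) 3-j factors differ between A and B.
A: triangle coeff Δ(6,8,8) = 1/13742520792; Σ_t [3,6]: t=3:−1/783820800 t=4:+1/464486400 t=5:−1/2090188800 t=6:+1/94058496000 = 11/26873856000; (3j)²=77/29716 [(6 8 8; -3 -2 5)], sign=-1
B: triangle coeff Δ(6,8,8) = 1/13742520792; Σ_t [0,4]: t=0:+1/2786918400 t=1:−1/130636800 t=2:+1/39813120 t=3:−1/62208000 t=4:+1/597196800 = 143/41803776000; (3j)²=26/7429 [(6 8 8; 2 0 -2)], sign=+1
I_A²/I_B² = (77/29716)/(26/7429) = 77/104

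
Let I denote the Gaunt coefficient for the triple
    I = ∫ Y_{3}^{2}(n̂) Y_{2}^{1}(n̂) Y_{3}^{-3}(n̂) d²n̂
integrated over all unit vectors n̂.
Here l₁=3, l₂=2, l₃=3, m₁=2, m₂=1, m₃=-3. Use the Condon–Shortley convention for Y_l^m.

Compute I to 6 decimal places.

Checks pass: Σm=0; 8 even; l₃=3∈[1,5].
(2·3+1)(2·2+1)(2·3+1) = 245
Δ: 2! 4! 2! / 9! → 1/3780
sum: t=0:+1/24 t=1:−1/4 t=2:+1/24 = -1/6
3j²(3 2 3; 0 0 0) = Δ·Π!·Σ² = 4/105  (sign +1)
sum: t=1:−1/48 = -1/48
3j²(3 2 3; 2 1 -3) = Δ·Π!·Σ² = 5/84  (sign -1)
combine: 4πI² = 245·4/105·5/84 = 5/9
take √, sign -1: I = -0.21026104

-0.210261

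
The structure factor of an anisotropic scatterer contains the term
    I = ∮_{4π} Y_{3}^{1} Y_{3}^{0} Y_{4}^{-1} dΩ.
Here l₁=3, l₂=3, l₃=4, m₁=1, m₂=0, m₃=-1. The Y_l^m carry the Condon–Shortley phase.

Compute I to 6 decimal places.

-0.099323

Checks pass: Σm=0; 10 even; l₃=4∈[0,6].
(2·3+1)(2·3+1)(2·4+1) = 441
Δ: 2! 4! 4! / 11! → 1/34650
sum: t=0:+1/72 t=1:−1/16 t=2:+1/72 = -5/144
3j²(3 3 4; 0 0 0) = Δ·Π!·Σ² = 2/77  (sign -1)
sum: t=0:+1/48 t=1:−1/24 t=2:+1/288 = -5/288
3j²(3 3 4; 1 0 -1) = Δ·Π!·Σ² = 5/462  (sign +1)
combine: 4πI² = 441·2/77·5/462 = 15/121
take √, sign -1: I = -0.09932258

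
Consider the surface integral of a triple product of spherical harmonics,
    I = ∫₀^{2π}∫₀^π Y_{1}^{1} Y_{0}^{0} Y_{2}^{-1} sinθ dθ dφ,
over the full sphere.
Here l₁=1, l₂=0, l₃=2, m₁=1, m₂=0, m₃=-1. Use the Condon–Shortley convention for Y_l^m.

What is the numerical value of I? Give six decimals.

0.000000

|1−0|≤2≤1+0 violated ⇒ I = 0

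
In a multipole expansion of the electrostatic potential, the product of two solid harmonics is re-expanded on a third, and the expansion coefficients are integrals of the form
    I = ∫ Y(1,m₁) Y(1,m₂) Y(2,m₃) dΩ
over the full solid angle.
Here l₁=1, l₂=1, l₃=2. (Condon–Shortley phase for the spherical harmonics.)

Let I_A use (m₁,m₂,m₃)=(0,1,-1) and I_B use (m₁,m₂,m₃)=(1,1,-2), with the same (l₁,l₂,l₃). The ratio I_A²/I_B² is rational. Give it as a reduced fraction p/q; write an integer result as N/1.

1/2

Shared (l₁,l₂,l₃)=(1,1,2): N and (l;000)² cancel in I_A²/I_B².
A: Δ = 0!·2!·2!/5! = 1/30; Racah Σ t=0..0: t=0:+1/2 = 1/2; ⇒ 3j(1 1 2; 0 1 -1)² = 1/10, sgn -1
B: Δ = 0!·2!·2!/5! = 1/30; Racah Σ t=0..0: t=0:+1/4 = 1/4; ⇒ 3j(1 1 2; 1 1 -2)² = 1/5, sgn +1
I_A²/I_B² = (1/10)/(1/5) = 1/2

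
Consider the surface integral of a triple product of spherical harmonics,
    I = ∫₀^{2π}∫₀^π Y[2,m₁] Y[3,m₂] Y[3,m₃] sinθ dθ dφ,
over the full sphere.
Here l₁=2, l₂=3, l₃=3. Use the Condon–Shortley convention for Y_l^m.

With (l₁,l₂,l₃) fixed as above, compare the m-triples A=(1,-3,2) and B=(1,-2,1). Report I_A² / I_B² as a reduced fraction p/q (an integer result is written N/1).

Same 2,3,3: normalisation and zero-m 3j drop out of the ratio.
A: Δ: 2! 2! 4! / 9! → 1/3780; sum: t=0:+1/48 = 1/48; 3j²(2 3 3; 1 -3 2) = Δ·Π!·Σ² = 5/84  (sign -1)
B: Δ: 2! 2! 4! / 9! → 1/3780; sum: t=0:+1/12 t=1:−1/48 = 1/16; 3j²(2 3 3; 1 -2 1) = Δ·Π!·Σ² = 1/28  (sign +1)
I_A²/I_B² = (5/84)/(1/28) = 5/3

5/3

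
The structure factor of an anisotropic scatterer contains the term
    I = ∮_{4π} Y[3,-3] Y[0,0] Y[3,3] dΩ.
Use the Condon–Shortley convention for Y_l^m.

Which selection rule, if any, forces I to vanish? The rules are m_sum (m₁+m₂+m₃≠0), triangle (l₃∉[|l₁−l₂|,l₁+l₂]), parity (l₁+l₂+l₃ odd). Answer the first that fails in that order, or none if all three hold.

Σmᵢ = 0  ✓
l₃∈[|l₁−l₂|,l₁+l₂]=[3,3], have l₃=3  ✓
Σlᵢ = 6 ⇒ even  ✓

none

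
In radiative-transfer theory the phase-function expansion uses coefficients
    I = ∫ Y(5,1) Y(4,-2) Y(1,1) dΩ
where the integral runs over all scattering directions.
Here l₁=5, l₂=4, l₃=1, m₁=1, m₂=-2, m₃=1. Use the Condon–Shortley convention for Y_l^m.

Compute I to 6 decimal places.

-0.120286

Rules hold: Σm=0, L=10 even, 1≤1≤9.
N = 11·9·3 = 297
Δ = 8!·2!·0!/11! = 1/495
Racah Σ t=4..4: t=4:+1/576 = 1/576
⇒ 3j(5 4 1; 0 0 0)² = 5/99, sgn -1
Racah Σ t=2..2: t=2:+1/2880 = 1/2880
⇒ 3j(5 4 1; 1 -2 1)² = 2/165, sgn +1
4πI² = N·(3j₀)²·(3jₘ)² = 2/11
I = -1·√(0.181818/4π) = -0.12028562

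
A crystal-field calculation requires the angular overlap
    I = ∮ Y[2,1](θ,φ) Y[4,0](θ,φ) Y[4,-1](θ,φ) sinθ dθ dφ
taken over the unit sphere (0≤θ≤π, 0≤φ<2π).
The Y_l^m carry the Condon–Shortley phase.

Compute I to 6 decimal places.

m-sum 0 ✓  L=10 even ✓  2≤4≤6 ✓
Π(2lᵢ+1) = 5×9×9 = 405
triangle coeff Δ(2,4,4) = 1/13860
Σ_t [0,2]: t=0:+1/192 t=1:−1/36 t=2:+1/192 = -5/288
(3j)²=20/693 [(2 4 4; 0 0 0)], sign=-1
Σ_t [0,1]: t=0:+1/96 t=1:−1/72 = -1/288
(3j)²=1/462 [(2 4 4; 1 0 -1)], sign=+1
⇒ 4πI² = 150/5929
I = (-1)√(150/5929/(4π)) = -0.04486937

-0.044869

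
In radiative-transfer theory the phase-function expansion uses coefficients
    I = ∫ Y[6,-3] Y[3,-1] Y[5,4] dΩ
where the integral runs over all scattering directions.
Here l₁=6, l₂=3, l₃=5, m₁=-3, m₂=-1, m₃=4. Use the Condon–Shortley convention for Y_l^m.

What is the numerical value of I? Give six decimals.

m-sum 0 ✓  L=14 even ✓  3≤5≤9 ✓
Π(2lᵢ+1) = 13×7×11 = 1001
triangle coeff Δ(6,3,5) = 1/675675
Σ_t [1,3]: t=1:−1/8640 t=2:+1/2304 t=3:−1/8640 = 7/34560
(3j)²=7/429 [(6 3 5; 0 0 0)], sign=-1
Σ_t [1,2]: t=1:−1/241920 t=2:+1/40320 = 1/48384
(3j)²=24/1001 [(6 3 5; -3 -1 4)], sign=-1
⇒ 4πI² = 56/143
I = (+1)√(56/143/(4π)) = 0.17653103

0.176531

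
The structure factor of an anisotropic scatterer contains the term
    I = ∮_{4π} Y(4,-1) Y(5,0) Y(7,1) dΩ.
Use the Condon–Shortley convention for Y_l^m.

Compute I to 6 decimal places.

-0.095611

m-sum 0 ✓  L=16 even ✓  1≤7≤9 ✓
Π(2lᵢ+1) = 9×11×15 = 1485
triangle coeff Δ(4,5,7) = 1/6126120
Σ_t [0,2]: t=0:+1/69120 t=1:−1/20736 t=2:+1/69120 = -1/51840
(3j)²=280/21879 [(4 5 7; 0 0 0)], sign=+1
Σ_t [0,2]: t=0:+1/172800 t=1:−1/27648 t=2:+1/51840 = -23/2073600
(3j)²=529/87516 [(4 5 7; -1 0 1)], sign=-1
⇒ 4πI² = 185150/1611753
I = (-1)√(185150/1611753/(4π)) = -0.09561096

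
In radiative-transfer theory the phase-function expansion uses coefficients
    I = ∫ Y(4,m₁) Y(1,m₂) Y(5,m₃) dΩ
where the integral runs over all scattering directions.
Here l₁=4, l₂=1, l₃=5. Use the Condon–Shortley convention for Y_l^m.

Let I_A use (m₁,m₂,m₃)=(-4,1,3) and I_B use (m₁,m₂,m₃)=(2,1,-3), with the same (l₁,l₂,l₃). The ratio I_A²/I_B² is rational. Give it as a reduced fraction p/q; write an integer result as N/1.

1/28

Shared (l₁,l₂,l₃)=(4,1,5): N and (l;000)² cancel in I_A²/I_B².
A: Δ = 0!·8!·2!/11! = 1/495; Racah Σ t=0..0: t=0:+1/80640 = 1/80640; ⇒ 3j(4 1 5; -4 1 3)² = 1/495, sgn +1
B: Δ = 0!·8!·2!/11! = 1/495; Racah Σ t=0..0: t=0:+1/2880 = 1/2880; ⇒ 3j(4 1 5; 2 1 -3)² = 28/495, sgn +1
I_A²/I_B² = (1/495)/(28/495) = 1/28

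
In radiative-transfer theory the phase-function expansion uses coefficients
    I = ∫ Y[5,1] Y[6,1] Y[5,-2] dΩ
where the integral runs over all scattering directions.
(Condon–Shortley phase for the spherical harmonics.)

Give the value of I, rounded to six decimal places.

0.120248

m-sum 0 ✓  L=16 even ✓  1≤5≤11 ✓
Π(2lᵢ+1) = 11×13×11 = 1573
triangle coeff Δ(5,6,5) = 1/28588560
Σ_t [1,5]: t=1:−1/345600 t=2:+1/13824 t=3:−1/5184 t=4:+1/13824 t=5:−1/345600 = -7/129600
(3j)²=80/7293 [(5 6 5; 0 0 0)], sign=+1
Σ_t [1,4]: t=1:−1/518400 t=2:+1/23040 t=3:−1/10368 t=4:+1/41472 = -1/32400
(3j)²=128/12155 [(5 6 5; 1 1 -2)], sign=+1
⇒ 4πI² = 2048/11271
I = (+1)√(2048/11271/(4π)) = 0.12024827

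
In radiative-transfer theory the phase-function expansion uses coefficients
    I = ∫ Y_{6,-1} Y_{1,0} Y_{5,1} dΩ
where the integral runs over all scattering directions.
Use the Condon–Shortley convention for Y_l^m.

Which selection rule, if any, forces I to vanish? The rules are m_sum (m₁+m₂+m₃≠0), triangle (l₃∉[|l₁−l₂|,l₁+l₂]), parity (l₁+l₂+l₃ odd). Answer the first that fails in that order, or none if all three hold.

none

azimuthal sum: -1 + 0 + 1 = 0  ✓
5 ≤ 5 ≤ 7 (triangle on l)  ✓
L = 6 + 1 + 5 = 12 (even)  ✓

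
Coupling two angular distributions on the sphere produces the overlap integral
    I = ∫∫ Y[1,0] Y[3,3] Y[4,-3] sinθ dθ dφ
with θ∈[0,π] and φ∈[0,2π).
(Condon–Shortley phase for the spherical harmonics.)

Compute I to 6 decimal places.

Checks pass: Σm=0; 8 even; l₃=4∈[2,4].
(2·1+1)(2·3+1)(2·4+1) = 189
Δ: 0! 2! 6! / 9! → 1/252
sum: t=0:+1/36 = 1/36
3j²(1 3 4; 0 0 0) = Δ·Π!·Σ² = 4/63  (sign +1)
sum: t=0:+1/720 = 1/720
3j²(1 3 4; 0 3 -3) = Δ·Π!·Σ² = 1/36  (sign -1)
combine: 4πI² = 189·4/63·1/36 = 1/3
take √, sign -1: I = -0.16286750

-0.162868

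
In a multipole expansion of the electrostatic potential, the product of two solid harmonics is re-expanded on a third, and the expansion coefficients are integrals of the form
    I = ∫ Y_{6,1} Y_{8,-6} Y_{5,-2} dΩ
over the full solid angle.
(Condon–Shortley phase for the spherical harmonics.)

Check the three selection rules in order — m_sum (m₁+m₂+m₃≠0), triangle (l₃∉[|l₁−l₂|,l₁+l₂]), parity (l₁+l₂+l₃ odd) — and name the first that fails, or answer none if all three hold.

m_sum

m₁+m₂+m₃ = 1 − 6 − 2 = -7  ✗
triangle: |6−8|=2 ≤ l₃=5 ≤ 6+8=14
parity: l₁+l₂+l₃ = 19 is odd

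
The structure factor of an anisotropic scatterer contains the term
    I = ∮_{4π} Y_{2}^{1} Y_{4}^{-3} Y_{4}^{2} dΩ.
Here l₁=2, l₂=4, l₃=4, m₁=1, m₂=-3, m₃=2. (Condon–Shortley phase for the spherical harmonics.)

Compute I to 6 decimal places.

Checks pass: Σm=0; 10 even; l₃=4∈[2,6].
(2·2+1)(2·4+1)(2·4+1) = 405
Δ: 2! 2! 6! / 11! → 1/13860
sum: t=0:+1/192 t=1:−1/36 t=2:+1/192 = -5/288
3j²(2 4 4; 0 0 0) = Δ·Π!·Σ² = 20/693  (sign -1)
sum: t=0:+1/240 t=1:−1/1440 = 1/288
3j²(2 4 4; 1 -3 2) = Δ·Π!·Σ² = 5/132  (sign +1)
combine: 4πI² = 405·20/693·5/132 = 375/847
take √, sign -1: I = -0.18770204

-0.187702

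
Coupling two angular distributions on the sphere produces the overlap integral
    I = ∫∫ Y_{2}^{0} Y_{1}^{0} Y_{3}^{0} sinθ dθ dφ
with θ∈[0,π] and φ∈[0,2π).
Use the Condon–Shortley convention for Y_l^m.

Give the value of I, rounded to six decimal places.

0.247767

m-sum 0 ✓  L=6 even ✓  1≤3≤3 ✓
Π(2lᵢ+1) = 5×3×7 = 105
triangle coeff Δ(2,1,3) = 1/105
Σ_t [0,0]: t=0:+1/4 = 1/4
(3j)²=3/35 [(2 1 3; 0 0 0)], sign=-1
(m-triple is (0,0,0) — same symbol as above.)
⇒ 4πI² = 27/35
I = (+1)√(27/35/(4π)) = 0.24776670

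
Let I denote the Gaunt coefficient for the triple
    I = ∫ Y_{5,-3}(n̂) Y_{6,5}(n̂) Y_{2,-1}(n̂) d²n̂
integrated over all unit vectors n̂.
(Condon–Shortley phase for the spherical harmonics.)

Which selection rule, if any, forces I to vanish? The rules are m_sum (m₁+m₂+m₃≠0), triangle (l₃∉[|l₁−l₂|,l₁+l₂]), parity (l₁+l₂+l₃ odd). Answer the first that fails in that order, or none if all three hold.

m₁+m₂+m₃ = -3 + 5 − 1 = 1  ✗
triangle: |5−6|=1 ≤ l₃=2 ≤ 5+6=11
parity: l₁+l₂+l₃ = 13 is odd

m_sum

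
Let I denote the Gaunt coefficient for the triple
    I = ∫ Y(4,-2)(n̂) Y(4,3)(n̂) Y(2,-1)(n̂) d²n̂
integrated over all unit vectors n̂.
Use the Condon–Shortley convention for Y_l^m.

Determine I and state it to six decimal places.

Checks pass: Σm=0; 10 even; l₃=2∈[0,8].
(2·4+1)(2·4+1)(2·2+1) = 405
Δ: 6! 2! 2! / 11! → 1/13860
sum: t=2:+1/192 t=3:−1/36 t=4:+1/192 = -5/288
3j²(4 4 2; 0 0 0) = Δ·Π!·Σ² = 20/693  (sign -1)
sum: t=5:−1/240 t=6:+1/1440 = -1/288
3j²(4 4 2; -2 3 -1) = Δ·Π!·Σ² = 5/132  (sign +1)
combine: 4πI² = 405·20/693·5/132 = 375/847
take √, sign -1: I = -0.18770204

-0.187702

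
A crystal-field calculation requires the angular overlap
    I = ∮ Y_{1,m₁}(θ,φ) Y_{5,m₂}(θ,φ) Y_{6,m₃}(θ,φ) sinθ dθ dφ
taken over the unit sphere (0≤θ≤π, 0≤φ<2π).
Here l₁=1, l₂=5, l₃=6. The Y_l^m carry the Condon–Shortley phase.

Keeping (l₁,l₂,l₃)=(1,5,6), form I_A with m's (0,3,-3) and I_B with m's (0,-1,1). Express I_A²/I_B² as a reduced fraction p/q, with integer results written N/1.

27/35

Same 1,5,6: normalisation and zero-m 3j drop out of the ratio.
A: Δ: 0! 2! 10! / 13! → 1/858; sum: t=0:+1/80640 = 1/80640; 3j²(1 5 6; 0 3 -3) = Δ·Π!·Σ² = 9/286  (sign -1)
B: Δ: 0! 2! 10! / 13! → 1/858; sum: t=0:+1/17280 = 1/17280; 3j²(1 5 6; 0 -1 1) = Δ·Π!·Σ² = 35/858  (sign -1)
I_A²/I_B² = (9/286)/(35/858) = 27/35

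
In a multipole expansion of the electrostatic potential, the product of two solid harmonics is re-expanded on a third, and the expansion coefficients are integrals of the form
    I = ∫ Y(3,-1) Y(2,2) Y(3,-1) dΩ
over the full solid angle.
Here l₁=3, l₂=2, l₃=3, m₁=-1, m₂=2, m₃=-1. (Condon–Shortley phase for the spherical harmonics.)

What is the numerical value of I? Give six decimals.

0.206013

Rules hold: Σm=0, L=8 even, 1≤3≤5.
N = 7·5·7 = 245
Δ = 2!·4!·2!/9! = 1/3780
Racah Σ t=0..2: t=0:+1/24 t=1:−1/4 t=2:+1/24 = -1/6
⇒ 3j(3 2 3; 0 0 0)² = 4/105, sgn +1
Racah Σ t=2..2: t=2:+1/16 = 1/16
⇒ 3j(3 2 3; -1 2 -1)² = 2/35, sgn +1
4πI² = N·(3j₀)²·(3jₘ)² = 8/15
I = +1·√(0.533333/4π) = 0.20601291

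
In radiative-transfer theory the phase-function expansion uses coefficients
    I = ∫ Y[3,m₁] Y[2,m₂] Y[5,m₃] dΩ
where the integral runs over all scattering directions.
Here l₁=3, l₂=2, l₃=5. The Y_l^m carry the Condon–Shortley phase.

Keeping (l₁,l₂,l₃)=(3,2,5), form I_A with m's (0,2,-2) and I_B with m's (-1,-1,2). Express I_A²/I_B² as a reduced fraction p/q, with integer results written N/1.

Same 3,2,5: normalisation and zero-m 3j drop out of the ratio.
A: Δ: 0! 6! 4! / 11! → 1/2310; sum: t=0:+1/864 = 1/864; 3j²(3 2 5; 0 2 -2) = Δ·Π!·Σ² = 1/66  (sign -1)
B: Δ: 0! 6! 4! / 11! → 1/2310; sum: t=0:+1/288 = 1/288; 3j²(3 2 5; -1 -1 2) = Δ·Π!·Σ² = 1/22  (sign -1)
I_A²/I_B² = (1/66)/(1/22) = 1/3

1/3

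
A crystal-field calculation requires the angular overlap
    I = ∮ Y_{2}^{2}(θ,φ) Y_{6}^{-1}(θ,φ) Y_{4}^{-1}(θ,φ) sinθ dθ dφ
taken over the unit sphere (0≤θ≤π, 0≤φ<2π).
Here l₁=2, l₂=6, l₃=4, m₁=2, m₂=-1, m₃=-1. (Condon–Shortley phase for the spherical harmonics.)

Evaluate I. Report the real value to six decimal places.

-0.094091

m-sum 0 ✓  L=12 even ✓  4≤4≤8 ✓
Π(2lᵢ+1) = 5×13×9 = 585
triangle coeff Δ(2,6,4) = 1/6435
Σ_t [2,2]: t=2:+1/2304 = 1/2304
(3j)²=5/143 [(2 6 4; 0 0 0)], sign=+1
Σ_t [0,0]: t=0:+1/17280 = 1/17280
(3j)²=7/1287 [(2 6 4; 2 -1 -1)], sign=-1
⇒ 4πI² = 175/1573
I = (-1)√(175/1573/(4π)) = -0.09409136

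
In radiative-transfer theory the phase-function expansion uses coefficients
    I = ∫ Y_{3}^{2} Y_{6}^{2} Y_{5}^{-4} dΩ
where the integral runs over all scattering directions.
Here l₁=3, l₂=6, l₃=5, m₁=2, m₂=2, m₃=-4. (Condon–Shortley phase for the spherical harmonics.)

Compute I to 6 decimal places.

-0.139560

m-sum 0 ✓  L=14 even ✓  3≤5≤9 ✓
Π(2lᵢ+1) = 7×13×11 = 1001
triangle coeff Δ(3,6,5) = 1/675675
Σ_t [1,3]: t=1:−1/8640 t=2:+1/2304 t=3:−1/8640 = 7/34560
(3j)²=7/429 [(3 6 5; 0 0 0)], sign=-1
Σ_t [0,1]: t=0:+1/967680 t=1:−1/60480 = -1/64512
(3j)²=15/1001 [(3 6 5; 2 2 -4)], sign=+1
⇒ 4πI² = 35/143
I = (-1)√(35/143/(4π)) = -0.13956004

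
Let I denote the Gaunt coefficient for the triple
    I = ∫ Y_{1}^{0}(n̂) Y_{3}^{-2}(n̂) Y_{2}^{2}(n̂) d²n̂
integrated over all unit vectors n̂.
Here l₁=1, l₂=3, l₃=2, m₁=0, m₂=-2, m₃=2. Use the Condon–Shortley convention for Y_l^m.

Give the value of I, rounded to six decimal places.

0.184674

Checks pass: Σm=0; 6 even; l₃=2∈[2,4].
(2·1+1)(2·3+1)(2·2+1) = 105
Δ: 2! 0! 4! / 7! → 1/105
sum: t=1:−1/4 = -1/4
3j²(1 3 2; 0 0 0) = Δ·Π!·Σ² = 3/35  (sign -1)
sum: t=1:−1/24 = -1/24
3j²(1 3 2; 0 -2 2) = Δ·Π!·Σ² = 1/21  (sign -1)
combine: 4πI² = 105·3/35·1/21 = 3/7
take √, sign +1: I = 0.18467439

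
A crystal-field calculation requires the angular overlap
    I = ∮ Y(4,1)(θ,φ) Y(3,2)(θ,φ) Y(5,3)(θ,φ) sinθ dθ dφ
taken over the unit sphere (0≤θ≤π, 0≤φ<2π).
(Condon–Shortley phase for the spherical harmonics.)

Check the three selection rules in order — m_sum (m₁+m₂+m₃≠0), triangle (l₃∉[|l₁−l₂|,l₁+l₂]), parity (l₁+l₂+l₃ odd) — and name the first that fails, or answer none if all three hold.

m_sum

m₁+m₂+m₃ = 1 + 2 + 3 = 6  ✗
triangle: |4−3|=1 ≤ l₃=5 ≤ 4+3=7
parity: l₁+l₂+l₃ = 12 is even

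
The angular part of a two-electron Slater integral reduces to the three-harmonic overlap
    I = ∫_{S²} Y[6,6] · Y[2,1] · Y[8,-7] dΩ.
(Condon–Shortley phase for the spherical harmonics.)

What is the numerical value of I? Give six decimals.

-0.181017

Rules hold: Σm=0, L=16 even, 4≤8≤8.
N = 13·5·17 = 1105
Δ = 0!·12!·4!/17! = 1/30940
Racah Σ t=0..0: t=0:+1/2073600 = 1/2073600
⇒ 3j(6 2 8; 0 0 0)² = 28/1105, sgn +1
Racah Σ t=0..0: t=0:+1/2874009600 = 1/2874009600
⇒ 3j(6 2 8; 6 1 -7)² = 1/68, sgn -1
4πI² = N·(3j₀)²·(3jₘ)² = 7/17
I = -1·√(0.411765/4π) = -0.18101711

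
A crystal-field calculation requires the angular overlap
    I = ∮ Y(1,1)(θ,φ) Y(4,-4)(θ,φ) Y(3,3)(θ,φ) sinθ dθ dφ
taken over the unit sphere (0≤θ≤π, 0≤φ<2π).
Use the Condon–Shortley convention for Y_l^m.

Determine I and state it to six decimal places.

m-sum 0 ✓  L=8 even ✓  3≤3≤5 ✓
Π(2lᵢ+1) = 3×9×7 = 189
triangle coeff Δ(1,4,3) = 1/252
Σ_t [1,1]: t=1:−1/36 = -1/36
(3j)²=4/63 [(1 4 3; 0 0 0)], sign=+1
Σ_t [0,0]: t=0:+1/1440 = 1/1440
(3j)²=1/9 [(1 4 3; 1 -4 3)], sign=+1
⇒ 4πI² = 4/3
I = (+1)√(4/3/(4π)) = 0.32573501

0.325735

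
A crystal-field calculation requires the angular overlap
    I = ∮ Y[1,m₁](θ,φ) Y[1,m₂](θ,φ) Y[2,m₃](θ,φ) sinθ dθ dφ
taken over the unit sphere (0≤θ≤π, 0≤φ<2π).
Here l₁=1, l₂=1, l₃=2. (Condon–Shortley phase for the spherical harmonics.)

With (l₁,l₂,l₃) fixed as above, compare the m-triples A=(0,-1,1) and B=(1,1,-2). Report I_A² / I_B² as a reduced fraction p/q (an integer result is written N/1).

l's match ⇒ only the (l;m) 3-j factors differ between A and B.
A: triangle coeff Δ(1,1,2) = 1/30; Σ_t [0,0]: t=0:+1/2 = 1/2; (3j)²=1/10 [(1 1 2; 0 -1 1)], sign=-1
B: triangle coeff Δ(1,1,2) = 1/30; Σ_t [0,0]: t=0:+1/4 = 1/4; (3j)²=1/5 [(1 1 2; 1 1 -2)], sign=+1
I_A²/I_B² = (1/10)/(1/5) = 1/2

1/2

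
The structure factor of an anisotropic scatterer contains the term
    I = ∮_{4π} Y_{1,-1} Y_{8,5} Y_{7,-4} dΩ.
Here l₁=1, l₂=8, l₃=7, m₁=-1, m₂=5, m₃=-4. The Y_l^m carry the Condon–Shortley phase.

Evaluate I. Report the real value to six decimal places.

m-sum 0 ✓  L=16 even ✓  7≤7≤9 ✓
Π(2lᵢ+1) = 3×17×15 = 765
triangle coeff Δ(1,8,7) = 1/2040
Σ_t [1,1]: t=1:−1/25401600 = -1/25401600
(3j)²=8/255 [(1 8 7; 0 0 0)], sign=+1
Σ_t [2,2]: t=2:+1/479001600 = 1/479001600
(3j)²=13/340 [(1 8 7; -1 5 -4)], sign=-1
⇒ 4πI² = 78/85
I = (-1)√(78/85/(4π)) = -0.27022959

-0.270230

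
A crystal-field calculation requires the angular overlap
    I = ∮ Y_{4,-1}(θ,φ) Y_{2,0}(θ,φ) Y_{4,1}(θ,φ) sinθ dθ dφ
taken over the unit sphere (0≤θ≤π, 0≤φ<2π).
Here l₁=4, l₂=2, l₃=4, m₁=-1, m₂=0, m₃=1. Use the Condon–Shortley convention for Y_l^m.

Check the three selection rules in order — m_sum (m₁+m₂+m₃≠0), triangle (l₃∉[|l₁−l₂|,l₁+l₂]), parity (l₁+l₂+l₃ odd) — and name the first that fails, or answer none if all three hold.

none

m₁+m₂+m₃ = -1 + 0 + 1 = 0  ✓
triangle: |4−2|=2 ≤ l₃=4 ≤ 4+2=6  ✓
parity: l₁+l₂+l₃ = 10 is even  ✓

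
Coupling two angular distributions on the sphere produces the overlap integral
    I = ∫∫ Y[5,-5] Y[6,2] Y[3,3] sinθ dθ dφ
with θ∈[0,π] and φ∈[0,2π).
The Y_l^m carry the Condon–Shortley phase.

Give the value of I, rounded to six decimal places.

-0.036034

Rules hold: Σm=0, L=14 even, 1≤3≤11.
N = 11·13·7 = 1001
Δ = 8!·2!·4!/15! = 1/675675
Racah Σ t=3..5: t=3:−1/8640 t=4:+1/2304 t=5:−1/8640 = 7/34560
⇒ 3j(5 6 3; 0 0 0)² = 7/429, sgn -1
Racah Σ t=8..8: t=8:+1/1935360 = 1/1935360
⇒ 3j(5 6 3; -5 2 3)² = 1/1001, sgn +1
4πI² = N·(3j₀)²·(3jₘ)² = 7/429
I = -1·√(0.016317/4π) = -0.03603425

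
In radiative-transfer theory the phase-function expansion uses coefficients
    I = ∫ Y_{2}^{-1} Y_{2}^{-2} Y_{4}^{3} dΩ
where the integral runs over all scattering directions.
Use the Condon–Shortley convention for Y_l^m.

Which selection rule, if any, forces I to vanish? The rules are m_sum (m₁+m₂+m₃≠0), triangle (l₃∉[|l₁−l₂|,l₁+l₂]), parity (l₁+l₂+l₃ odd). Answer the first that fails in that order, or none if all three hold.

none

Σmᵢ = 0  ✓
l₃∈[|l₁−l₂|,l₁+l₂]=[0,4], have l₃=4  ✓
Σlᵢ = 8 ⇒ even  ✓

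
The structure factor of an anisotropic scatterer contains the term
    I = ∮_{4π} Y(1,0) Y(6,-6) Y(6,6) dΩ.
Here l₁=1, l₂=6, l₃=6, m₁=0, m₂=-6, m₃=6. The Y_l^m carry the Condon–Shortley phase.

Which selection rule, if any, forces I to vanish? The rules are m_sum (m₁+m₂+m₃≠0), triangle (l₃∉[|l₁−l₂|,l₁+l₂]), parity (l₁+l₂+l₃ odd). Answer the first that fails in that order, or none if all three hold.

Σmᵢ = 0  ✓
l₃∈[|l₁−l₂|,l₁+l₂]=[5,7], have l₃=6  ✓
Σlᵢ = 13 ⇒ odd  ✗

parity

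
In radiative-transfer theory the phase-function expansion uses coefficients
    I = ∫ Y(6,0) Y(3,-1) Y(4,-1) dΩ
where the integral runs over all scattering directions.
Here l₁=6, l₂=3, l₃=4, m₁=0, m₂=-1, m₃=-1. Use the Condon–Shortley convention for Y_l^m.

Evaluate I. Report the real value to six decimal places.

Σmᵢ = -2 ≠ 0, so the φ-integral vanishes; I = 0

0.000000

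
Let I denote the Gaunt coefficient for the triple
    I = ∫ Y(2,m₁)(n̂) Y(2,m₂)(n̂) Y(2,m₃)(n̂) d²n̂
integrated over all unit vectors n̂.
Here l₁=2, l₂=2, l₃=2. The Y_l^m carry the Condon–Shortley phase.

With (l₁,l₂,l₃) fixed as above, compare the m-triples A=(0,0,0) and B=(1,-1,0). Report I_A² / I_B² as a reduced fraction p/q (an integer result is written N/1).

4/1

l's match ⇒ only the (l;m) 3-j factors differ between A and B.
A: triangle coeff Δ(2,2,2) = 1/630; Σ_t [0,2]: t=0:+1/8 t=1:−1/1 t=2:+1/8 = -3/4; (3j)²=2/35 [(2 2 2; 0 0 0)], sign=-1
B: triangle coeff Δ(2,2,2) = 1/630; Σ_t [0,1]: t=0:+1/2 t=1:−1/4 = 1/4; (3j)²=1/70 [(2 2 2; 1 -1 0)], sign=+1
I_A²/I_B² = (2/35)/(1/70) = 4/1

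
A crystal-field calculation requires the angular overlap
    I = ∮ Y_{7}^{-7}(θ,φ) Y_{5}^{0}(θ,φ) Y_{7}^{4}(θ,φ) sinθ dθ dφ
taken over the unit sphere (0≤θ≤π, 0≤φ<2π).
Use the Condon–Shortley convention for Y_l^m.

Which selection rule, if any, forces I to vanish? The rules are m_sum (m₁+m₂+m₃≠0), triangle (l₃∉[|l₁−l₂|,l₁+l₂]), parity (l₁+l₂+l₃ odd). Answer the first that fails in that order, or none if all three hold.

Σmᵢ = -3  ✗
l₃∈[|l₁−l₂|,l₁+l₂]=[2,12], have l₃=7
Σlᵢ = 19 ⇒ odd

m_sum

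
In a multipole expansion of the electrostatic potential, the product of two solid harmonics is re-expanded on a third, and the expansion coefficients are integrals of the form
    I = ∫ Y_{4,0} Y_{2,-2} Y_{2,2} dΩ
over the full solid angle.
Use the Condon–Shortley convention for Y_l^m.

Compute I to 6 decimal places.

0.040299

m-sum 0 ✓  L=8 even ✓  2≤2≤6 ✓
Π(2lᵢ+1) = 9×5×5 = 225
triangle coeff Δ(4,2,2) = 1/630
Σ_t [2,2]: t=2:+1/16 = 1/16
(3j)²=2/35 [(4 2 2; 0 0 0)], sign=+1
Σ_t [0,0]: t=0:+1/576 = 1/576
(3j)²=1/630 [(4 2 2; 0 -2 2)], sign=+1
⇒ 4πI² = 1/49
I = (+1)√(1/49/(4π)) = 0.04029926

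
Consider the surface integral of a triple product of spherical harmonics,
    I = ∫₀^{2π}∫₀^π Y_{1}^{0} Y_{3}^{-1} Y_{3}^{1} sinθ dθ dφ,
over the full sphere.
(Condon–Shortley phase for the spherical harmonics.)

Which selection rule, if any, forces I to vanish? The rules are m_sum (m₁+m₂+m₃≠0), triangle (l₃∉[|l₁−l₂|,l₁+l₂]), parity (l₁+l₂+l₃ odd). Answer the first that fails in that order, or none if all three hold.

m₁+m₂+m₃ = 0 − 1 + 1 = 0  ✓
triangle: |1−3|=2 ≤ l₃=3 ≤ 1+3=4  ✓
parity: l₁+l₂+l₃ = 7 is odd  ✗

parity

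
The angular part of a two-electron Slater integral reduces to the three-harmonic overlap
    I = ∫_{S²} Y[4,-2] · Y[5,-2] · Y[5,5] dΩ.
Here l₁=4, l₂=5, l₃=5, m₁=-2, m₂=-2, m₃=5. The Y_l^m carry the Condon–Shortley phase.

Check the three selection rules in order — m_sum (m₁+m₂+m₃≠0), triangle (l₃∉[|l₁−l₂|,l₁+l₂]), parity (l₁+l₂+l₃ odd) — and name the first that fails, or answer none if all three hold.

m_sum

Σmᵢ = 1  ✗
l₃∈[|l₁−l₂|,l₁+l₂]=[1,9], have l₃=5
Σlᵢ = 14 ⇒ even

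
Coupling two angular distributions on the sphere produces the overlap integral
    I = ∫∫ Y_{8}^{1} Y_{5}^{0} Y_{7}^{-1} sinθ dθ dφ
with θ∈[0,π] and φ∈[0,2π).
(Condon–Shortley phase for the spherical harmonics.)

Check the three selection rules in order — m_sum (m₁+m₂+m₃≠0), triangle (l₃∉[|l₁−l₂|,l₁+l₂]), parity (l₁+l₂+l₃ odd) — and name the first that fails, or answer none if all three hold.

m₁+m₂+m₃ = 1 + 0 − 1 = 0  ✓
triangle: |8−5|=3 ≤ l₃=7 ≤ 8+5=13  ✓
parity: l₁+l₂+l₃ = 20 is even  ✓

none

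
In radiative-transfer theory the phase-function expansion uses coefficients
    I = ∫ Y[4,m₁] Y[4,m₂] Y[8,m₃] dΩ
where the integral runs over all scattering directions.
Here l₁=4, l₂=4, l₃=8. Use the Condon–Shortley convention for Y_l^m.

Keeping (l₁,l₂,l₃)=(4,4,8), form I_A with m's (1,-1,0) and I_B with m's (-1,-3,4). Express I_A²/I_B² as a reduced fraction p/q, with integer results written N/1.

98/99

Shared (l₁,l₂,l₃)=(4,4,8): N and (l;000)² cancel in I_A²/I_B².
A: Δ = 0!·8!·8!/17! = 1/218790; Racah Σ t=0..0: t=0:+1/518400 = 1/518400; ⇒ 3j(4 4 8; 1 -1 0)² = 1568/109395, sgn +1
B: Δ = 0!·8!·8!/17! = 1/218790; Racah Σ t=0..0: t=0:+1/3628800 = 1/3628800; ⇒ 3j(4 4 8; -1 -3 4)² = 16/1105, sgn +1
I_A²/I_B² = (1568/109395)/(16/1105) = 98/99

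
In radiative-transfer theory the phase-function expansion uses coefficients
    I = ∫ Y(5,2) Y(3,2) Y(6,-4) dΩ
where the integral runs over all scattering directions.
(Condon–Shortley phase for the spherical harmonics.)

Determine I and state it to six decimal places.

Checks pass: Σm=0; 14 even; l₃=6∈[2,8].
(2·5+1)(2·3+1)(2·6+1) = 1001
Δ: 2! 8! 4! / 15! → 1/675675
sum: t=0:+1/8640 t=1:−1/2304 t=2:+1/8640 = -7/34560
3j²(5 3 6; 0 0 0) = Δ·Π!·Σ² = 7/429  (sign -1)
sum: t=1:−1/34560 t=2:+1/60480 = -1/80640
3j²(5 3 6; 2 2 -4) = Δ·Π!·Σ² = 6/1001  (sign -1)
combine: 4πI² = 1001·7/429·6/1001 = 14/143
take √, sign +1: I = 0.08826552

0.088266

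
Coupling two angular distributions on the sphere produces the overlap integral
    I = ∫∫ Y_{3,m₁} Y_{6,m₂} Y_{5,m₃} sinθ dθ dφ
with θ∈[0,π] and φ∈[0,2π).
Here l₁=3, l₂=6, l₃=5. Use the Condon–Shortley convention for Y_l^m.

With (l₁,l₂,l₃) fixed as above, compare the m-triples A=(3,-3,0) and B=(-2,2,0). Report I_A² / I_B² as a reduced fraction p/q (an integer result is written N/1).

Same 3,6,5: normalisation and zero-m 3j drop out of the ratio.
A: Δ: 4! 2! 8! / 15! → 1/675675; sum: t=0:+1/34560 = 1/34560; 3j²(3 6 5; 3 -3 0) = Δ·Π!·Σ² = 4/143  (sign -1)
B: Δ: 4! 2! 8! / 15! → 1/675675; sum: t=3:−1/8640 t=4:+1/13824 = -1/23040; 3j²(3 6 5; -2 2 0) = Δ·Π!·Σ² = 2/429  (sign +1)
I_A²/I_B² = (4/143)/(2/429) = 6/1

6/1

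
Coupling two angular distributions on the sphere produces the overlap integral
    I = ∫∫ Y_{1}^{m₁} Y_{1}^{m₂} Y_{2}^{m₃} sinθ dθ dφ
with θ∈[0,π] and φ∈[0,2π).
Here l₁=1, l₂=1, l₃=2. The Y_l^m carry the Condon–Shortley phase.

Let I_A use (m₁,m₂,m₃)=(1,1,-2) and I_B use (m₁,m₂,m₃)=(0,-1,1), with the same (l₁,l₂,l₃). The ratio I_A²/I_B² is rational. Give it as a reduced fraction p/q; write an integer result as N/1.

2/1

Same 1,1,2: normalisation and zero-m 3j drop out of the ratio.
A: Δ: 0! 2! 2! / 5! → 1/30; sum: t=0:+1/4 = 1/4; 3j²(1 1 2; 1 1 -2) = Δ·Π!·Σ² = 1/5  (sign +1)
B: Δ: 0! 2! 2! / 5! → 1/30; sum: t=0:+1/2 = 1/2; 3j²(1 1 2; 0 -1 1) = Δ·Π!·Σ² = 1/10  (sign -1)
I_A²/I_B² = (1/5)/(1/10) = 2/1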